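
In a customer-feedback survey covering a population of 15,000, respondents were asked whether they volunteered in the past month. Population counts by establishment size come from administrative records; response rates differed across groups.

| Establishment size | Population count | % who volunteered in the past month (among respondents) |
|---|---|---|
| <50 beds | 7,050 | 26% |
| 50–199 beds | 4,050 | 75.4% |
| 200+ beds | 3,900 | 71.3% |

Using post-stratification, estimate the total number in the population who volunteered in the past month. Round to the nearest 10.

Each cell contributes its population count × the respondent rate:
  <50 beds: 7,050 × 26% = 1833
  50–199 beds: 4,050 × 75.4% = 3053.7
  200+ beds: 3,900 × 71.3% = 2780.7
Estimated total = 7667.4 → 7,670.

7,670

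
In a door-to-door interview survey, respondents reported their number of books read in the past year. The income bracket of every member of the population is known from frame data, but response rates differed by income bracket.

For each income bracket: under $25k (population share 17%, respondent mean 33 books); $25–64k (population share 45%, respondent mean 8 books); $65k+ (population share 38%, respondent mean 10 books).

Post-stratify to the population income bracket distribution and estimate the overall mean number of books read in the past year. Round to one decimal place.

Each cell contributes population-share × respondent value:
  under $25k: 0.17 × 33 = 5.61
  $25–64k: 0.45 × 8 = 3.6
  $65k+: 0.38 × 10 = 3.8
Post-stratified estimate = 13.01 → 13.0.

13.0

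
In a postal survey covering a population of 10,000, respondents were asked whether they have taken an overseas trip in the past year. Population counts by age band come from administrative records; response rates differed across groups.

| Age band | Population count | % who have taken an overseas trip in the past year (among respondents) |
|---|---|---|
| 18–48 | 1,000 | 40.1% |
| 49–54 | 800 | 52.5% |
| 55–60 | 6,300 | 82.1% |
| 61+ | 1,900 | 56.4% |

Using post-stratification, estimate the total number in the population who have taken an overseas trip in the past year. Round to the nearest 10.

7,060

Estimated count per cell = population count × respondent percentage:
  18–48: 1,000 × 40.1% = 401
  49–54: 800 × 52.5% = 420
  55–60: 6,300 × 82.1% = 5172.3
  61+: 1,900 × 56.4% = 1071.6
Estimated total = 7064.9 → 7,060.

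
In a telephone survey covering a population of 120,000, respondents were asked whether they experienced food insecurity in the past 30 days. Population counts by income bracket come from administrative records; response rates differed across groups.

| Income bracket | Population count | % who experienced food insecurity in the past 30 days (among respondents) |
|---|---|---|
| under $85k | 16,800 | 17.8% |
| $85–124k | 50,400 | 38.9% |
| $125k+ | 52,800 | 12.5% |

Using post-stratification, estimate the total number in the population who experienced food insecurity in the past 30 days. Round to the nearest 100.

29,200

Apply each group's respondent rate to its population count:
  under $85k: 16,800 × 17.8% = 2990.4
  $85–124k: 50,400 × 38.9% = 19605.6
  $125k+: 52,800 × 12.5% = 6600
Estimated total = 29,196 → 29,200.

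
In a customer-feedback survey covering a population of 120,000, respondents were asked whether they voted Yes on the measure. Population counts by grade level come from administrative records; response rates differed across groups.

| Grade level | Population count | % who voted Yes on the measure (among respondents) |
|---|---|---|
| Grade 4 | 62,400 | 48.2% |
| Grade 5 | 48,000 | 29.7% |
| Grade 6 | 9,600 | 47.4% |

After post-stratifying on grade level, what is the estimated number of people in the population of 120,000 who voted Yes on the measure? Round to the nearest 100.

Each cell contributes its population count × the respondent rate:
  Grade 4: 62,400 × 48.2% = 30076.8
  Grade 5: 48,000 × 29.7% = 14,256
  Grade 6: 9,600 × 47.4% = 4550.4
Estimated total = 48883.2 → 48,900.

48,900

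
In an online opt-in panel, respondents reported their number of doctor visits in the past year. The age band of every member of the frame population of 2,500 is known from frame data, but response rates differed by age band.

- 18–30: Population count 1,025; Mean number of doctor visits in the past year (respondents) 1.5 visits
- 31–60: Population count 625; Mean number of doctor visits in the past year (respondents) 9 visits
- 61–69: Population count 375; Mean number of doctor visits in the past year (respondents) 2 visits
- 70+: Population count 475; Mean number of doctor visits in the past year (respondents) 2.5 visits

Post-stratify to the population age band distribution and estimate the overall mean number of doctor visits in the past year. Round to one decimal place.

3.6

Each cell contributes population-share × respondent value:
  18–30: (1,025/2,500) × 1.5 = 0.615
  31–60: (625/2,500) × 9 = 2.25
  61–69: (375/2,500) × 2 = 0.3
  70+: (475/2,500) × 2.5 = 0.475
Post-stratified estimate = 3.64 → 3.6.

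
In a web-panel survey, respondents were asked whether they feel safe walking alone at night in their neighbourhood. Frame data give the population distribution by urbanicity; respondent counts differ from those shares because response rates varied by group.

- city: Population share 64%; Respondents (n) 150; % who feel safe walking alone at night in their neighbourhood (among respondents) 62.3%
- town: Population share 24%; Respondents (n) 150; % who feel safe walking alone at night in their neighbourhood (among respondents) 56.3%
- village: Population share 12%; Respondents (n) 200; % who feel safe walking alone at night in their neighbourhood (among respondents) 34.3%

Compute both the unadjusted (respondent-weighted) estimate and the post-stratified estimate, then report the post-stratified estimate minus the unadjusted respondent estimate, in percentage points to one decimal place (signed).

+8.2 percentage points

Without adjustment, the pooled respondent share is:
  (150/500)×62.3 + (150/500)×56.3 + (200/500)×34.3 = 49.3%
Reweighting by population urbanicity shares:
  0.64×62.3 + 0.24×56.3 + 0.12×34.3 = 57.5%
Difference = 57.5 − 49.3 = 8.2 pp.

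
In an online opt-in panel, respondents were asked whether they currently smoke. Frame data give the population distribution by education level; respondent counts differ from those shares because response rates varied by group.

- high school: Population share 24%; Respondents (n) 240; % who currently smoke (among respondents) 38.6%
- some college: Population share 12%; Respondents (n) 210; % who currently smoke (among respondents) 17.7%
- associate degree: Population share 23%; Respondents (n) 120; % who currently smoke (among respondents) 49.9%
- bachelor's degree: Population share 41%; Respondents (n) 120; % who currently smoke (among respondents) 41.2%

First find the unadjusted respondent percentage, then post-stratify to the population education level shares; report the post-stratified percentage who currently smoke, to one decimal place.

Without adjustment, the pooled respondent share is:
  (240/690)×38.6 + (210/690)×17.7 + (120/690)×49.9 + (120/690)×41.2 = 34.6565%
Reweighting by population education level shares:
  0.24×38.6 + 0.12×17.7 + 0.23×49.9 + 0.41×41.2 = 39.757%

39.8%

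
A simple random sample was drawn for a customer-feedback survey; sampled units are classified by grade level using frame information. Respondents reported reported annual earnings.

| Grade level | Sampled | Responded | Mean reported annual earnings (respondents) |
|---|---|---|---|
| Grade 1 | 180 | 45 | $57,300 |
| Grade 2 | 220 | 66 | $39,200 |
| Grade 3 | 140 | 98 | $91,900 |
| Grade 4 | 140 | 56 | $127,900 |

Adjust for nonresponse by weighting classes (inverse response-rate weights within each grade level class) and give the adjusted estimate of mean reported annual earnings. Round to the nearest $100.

Class response rates: Grade 1 45/180 = 25%, Grade 2 66/220 = 30%, Grade 3 98/140 = 70%, Grade 4 56/140 = 40%.
Each respondent's weight = sampled/responded in their class; summing within a class gives n_sampled, so:
  Grade 1: 180 × 57,300 = 10,314,000
  Grade 2: 220 × 39,200 = 8,624,000
  Grade 3: 140 × 91,900 = 12,866,000
  Grade 4: 140 × 127,900 = 17,906,000
Adjusted estimate = 49,710,000 / 680 = 73102.9 → $73,100.

$73,100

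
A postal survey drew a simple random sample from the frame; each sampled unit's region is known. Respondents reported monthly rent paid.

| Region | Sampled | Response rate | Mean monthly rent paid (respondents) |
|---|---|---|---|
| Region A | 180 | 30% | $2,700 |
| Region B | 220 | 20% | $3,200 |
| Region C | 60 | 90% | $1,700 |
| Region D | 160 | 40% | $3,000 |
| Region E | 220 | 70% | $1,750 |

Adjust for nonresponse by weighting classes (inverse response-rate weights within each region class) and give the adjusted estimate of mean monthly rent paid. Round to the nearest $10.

$2,570

With weight = n_sampled/n_responded per class, the weighted class total is n_sampled:
  Region A: 180 × 2700 = 486,000
  Region B: 220 × 3200 = 704,000
  Region C: 60 × 1700 = 102,000
  Region D: 160 × 3000 = 480,000
  Region E: 220 × 1750 = 385,000
Adjusted estimate = 2,157,000 / 840 = 2567.86 → $2,570.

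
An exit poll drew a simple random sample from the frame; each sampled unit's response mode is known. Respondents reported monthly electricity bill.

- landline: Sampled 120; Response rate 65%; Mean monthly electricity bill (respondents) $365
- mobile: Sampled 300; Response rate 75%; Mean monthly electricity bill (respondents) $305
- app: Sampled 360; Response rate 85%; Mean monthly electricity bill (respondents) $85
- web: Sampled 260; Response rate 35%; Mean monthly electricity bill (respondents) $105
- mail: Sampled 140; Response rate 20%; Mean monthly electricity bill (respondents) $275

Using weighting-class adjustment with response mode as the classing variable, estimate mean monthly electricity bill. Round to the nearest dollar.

Inverse-response-rate weighting restores each class to its sampled count, so class totals weight by n_sampled:
  landline: 120 × 365 = 43,800
  mobile: 300 × 305 = 91,500
  app: 360 × 85 = 30,600
  web: 260 × 105 = 27,300
  mail: 140 × 275 = 38,500
Adjusted estimate = 231,700 / 1,180 = 196.356 → $196.

$196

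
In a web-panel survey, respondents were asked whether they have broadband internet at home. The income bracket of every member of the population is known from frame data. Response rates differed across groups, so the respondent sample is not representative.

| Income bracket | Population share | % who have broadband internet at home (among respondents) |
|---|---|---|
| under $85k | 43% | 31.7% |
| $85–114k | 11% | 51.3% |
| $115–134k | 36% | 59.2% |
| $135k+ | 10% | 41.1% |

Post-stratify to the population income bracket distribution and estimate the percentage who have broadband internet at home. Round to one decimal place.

44.7%

Reweight to the known income bracket distribution:
  under $85k: 0.43 × 31.7 = 13.631
  $85–114k: 0.11 × 51.3 = 5.643
  $115–134k: 0.36 × 59.2 = 21.312
  $135k+: 0.1 × 41.1 = 4.11
Post-stratified estimate = 44.696 → 44.7%.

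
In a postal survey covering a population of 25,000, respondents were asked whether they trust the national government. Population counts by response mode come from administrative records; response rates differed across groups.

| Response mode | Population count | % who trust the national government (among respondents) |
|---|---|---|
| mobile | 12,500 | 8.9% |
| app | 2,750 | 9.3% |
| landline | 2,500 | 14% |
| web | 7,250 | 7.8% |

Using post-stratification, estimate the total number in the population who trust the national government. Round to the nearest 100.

2,300

Each cell contributes its population count × the respondent rate:
  mobile: 12,500 × 8.9% = 1112.5
  app: 2,750 × 9.3% = 255.75
  landline: 2,500 × 14% = 350
  web: 7,250 × 7.8% = 565.5
Estimated total = 2283.75 → 2,300.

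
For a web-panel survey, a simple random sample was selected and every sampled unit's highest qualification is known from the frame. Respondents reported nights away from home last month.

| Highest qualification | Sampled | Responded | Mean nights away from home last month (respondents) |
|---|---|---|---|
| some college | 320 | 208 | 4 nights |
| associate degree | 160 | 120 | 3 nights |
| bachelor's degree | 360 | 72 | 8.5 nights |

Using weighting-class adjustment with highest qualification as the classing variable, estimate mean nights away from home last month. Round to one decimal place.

5.7

Response rates by class: some college 208/320 = 65%, associate degree 120/160 = 75%, bachelor's degree 72/360 = 20%.
Inverse-response-rate weighting restores each class to its sampled count, so class totals weight by n_sampled:
  some college: 320 × 4 = 1280
  associate degree: 160 × 3 = 480
  bachelor's degree: 360 × 8.5 = 3060
Adjusted estimate = 4820 / 840 = 5.7381 → 5.7.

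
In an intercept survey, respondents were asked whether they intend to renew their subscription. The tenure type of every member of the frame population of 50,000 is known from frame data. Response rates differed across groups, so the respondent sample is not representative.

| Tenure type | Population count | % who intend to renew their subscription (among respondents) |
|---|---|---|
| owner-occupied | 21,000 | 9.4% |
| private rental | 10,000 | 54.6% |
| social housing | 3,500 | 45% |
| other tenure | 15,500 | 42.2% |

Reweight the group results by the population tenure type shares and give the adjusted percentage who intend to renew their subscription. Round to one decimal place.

31.1%

Each cell contributes population-share × respondent value:
  owner-occupied: (21,000/50,000) × 9.4 = 3.948
  private rental: (10,000/50,000) × 54.6 = 10.92
  social housing: (3,500/50,000) × 45 = 3.15
  other tenure: (15,500/50,000) × 42.2 = 13.082
Post-stratified estimate = 31.1 → 31.1%.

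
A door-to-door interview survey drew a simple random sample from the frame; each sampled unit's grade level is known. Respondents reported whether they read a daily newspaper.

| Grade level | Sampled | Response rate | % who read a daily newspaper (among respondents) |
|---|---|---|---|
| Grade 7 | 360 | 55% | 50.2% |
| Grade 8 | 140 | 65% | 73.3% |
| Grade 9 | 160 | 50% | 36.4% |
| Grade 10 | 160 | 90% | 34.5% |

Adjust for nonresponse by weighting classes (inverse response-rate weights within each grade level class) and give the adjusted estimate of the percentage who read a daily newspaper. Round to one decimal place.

Inverse-response-rate weighting restores each class to its sampled count, so class totals weight by n_sampled:
  Grade 7: 360 × 50.2 = 18,072
  Grade 8: 140 × 73.3 = 10,262
  Grade 9: 160 × 36.4 = 5824
  Grade 10: 160 × 34.5 = 5520
Adjusted estimate = 39,678 / 820 = 48.3878 → 48.4%.

48.4%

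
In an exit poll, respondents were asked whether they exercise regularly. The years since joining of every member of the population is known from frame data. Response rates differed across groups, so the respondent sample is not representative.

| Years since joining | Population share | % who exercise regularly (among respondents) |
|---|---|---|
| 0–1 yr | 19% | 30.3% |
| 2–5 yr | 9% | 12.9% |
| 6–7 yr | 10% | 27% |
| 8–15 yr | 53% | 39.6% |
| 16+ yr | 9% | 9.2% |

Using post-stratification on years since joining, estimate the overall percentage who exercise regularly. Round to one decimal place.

Weight each group's respondent value by its population share:
  0–1 yr: 0.19 × 30.3 = 5.757
  2–5 yr: 0.09 × 12.9 = 1.161
  6–7 yr: 0.1 × 27 = 2.7
  8–15 yr: 0.53 × 39.6 = 20.988
  16+ yr: 0.09 × 9.2 = 0.828
Post-stratified estimate = 31.434 → 31.4%.

31.4%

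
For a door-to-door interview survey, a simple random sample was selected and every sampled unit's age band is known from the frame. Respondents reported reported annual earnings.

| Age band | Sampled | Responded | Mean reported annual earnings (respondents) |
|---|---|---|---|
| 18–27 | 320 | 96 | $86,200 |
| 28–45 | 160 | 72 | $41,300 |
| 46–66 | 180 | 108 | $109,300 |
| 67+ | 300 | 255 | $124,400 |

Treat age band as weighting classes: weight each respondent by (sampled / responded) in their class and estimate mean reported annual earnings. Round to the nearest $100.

$95,000

Class response rates: 18–27 96/320 = 30%, 28–45 72/160 = 45%, 46–66 108/180 = 60%, 67+ 255/300 = 85%.
With weight = n_sampled/n_responded per class, the weighted class total is n_sampled:
  18–27: 320 × 86,200 = 27,584,000
  28–45: 160 × 41,300 = 6,608,000
  46–66: 180 × 109,300 = 19,674,000
  67+: 300 × 124,400 = 37,320,000
Adjusted estimate = 91,186,000 / 960 = 94985.4 → $95,000.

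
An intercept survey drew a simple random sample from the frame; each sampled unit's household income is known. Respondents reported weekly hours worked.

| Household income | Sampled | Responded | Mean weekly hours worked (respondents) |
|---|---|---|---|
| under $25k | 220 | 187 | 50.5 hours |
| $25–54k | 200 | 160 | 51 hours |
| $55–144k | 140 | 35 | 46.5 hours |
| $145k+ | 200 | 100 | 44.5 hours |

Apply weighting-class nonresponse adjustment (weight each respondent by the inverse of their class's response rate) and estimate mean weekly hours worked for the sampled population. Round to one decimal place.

Response rates by class: under $25k 187/220 = 85%, $25–54k 160/200 = 80%, $55–144k 35/140 = 25%, $145k+ 100/200 = 50%.
Weighting each respondent by the inverse class response rate inflates each class back to its sampled size, so the class weight is n_sampled:
  under $25k: 220 × 50.5 = 11,110
  $25–54k: 200 × 51 = 10,200
  $55–144k: 140 × 46.5 = 6510
  $145k+: 200 × 44.5 = 8900
Adjusted estimate = 36,720 / 760 = 48.3158 → 48.3.

48.3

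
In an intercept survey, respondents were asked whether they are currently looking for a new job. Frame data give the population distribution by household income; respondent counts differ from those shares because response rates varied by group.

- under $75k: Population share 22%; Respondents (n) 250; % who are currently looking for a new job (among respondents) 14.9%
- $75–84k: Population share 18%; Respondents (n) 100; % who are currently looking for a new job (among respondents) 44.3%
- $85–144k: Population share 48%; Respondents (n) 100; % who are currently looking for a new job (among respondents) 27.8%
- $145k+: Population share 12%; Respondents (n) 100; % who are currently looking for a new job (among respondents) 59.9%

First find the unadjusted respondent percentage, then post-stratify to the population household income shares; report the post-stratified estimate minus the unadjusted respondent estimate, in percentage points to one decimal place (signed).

Naive respondent-only estimate (weights = respondent counts):
  (250/550)×14.9 + (100/550)×44.3 + (100/550)×27.8 + (100/550)×59.9 = 30.7727%
Post-stratified estimate weights by population shares:
  0.22×14.9 + 0.18×44.3 + 0.48×27.8 + 0.12×59.9 = 31.784%
Difference = 31.784 − 30.7727 = 1.0113 pp.

+1.0 percentage points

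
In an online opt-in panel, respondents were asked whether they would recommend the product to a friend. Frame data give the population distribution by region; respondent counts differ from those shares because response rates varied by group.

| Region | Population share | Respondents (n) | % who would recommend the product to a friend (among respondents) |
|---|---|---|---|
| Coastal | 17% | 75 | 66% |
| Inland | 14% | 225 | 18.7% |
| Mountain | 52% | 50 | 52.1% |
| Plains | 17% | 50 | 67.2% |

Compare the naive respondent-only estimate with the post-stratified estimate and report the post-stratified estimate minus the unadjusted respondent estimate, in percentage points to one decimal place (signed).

+14.5 percentage points

Unadjusted (pooled respondent) estimate weights by respondent counts:
  (75/400)×66 + (225/400)×18.7 + (50/400)×52.1 + (50/400)×67.2 = 37.8062%
Post-stratified estimate weights by population shares:
  0.17×66 + 0.14×18.7 + 0.52×52.1 + 0.17×67.2 = 52.354%
Difference = 52.354 − 37.8062 = 14.5478 pp.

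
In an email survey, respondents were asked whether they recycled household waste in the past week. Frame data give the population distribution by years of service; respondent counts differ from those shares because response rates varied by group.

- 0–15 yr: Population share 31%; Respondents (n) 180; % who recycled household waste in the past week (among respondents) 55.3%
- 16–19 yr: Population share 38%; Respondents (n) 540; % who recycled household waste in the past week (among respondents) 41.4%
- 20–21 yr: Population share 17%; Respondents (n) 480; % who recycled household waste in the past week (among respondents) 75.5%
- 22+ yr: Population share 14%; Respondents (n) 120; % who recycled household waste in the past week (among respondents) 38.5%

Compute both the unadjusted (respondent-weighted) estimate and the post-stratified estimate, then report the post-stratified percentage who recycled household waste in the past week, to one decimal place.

51.1%

Without adjustment, the pooled respondent share is:
  (180/1320)×55.3 + (540/1320)×41.4 + (480/1320)×75.5 + (120/1320)×38.5 = 55.4318%
Post-stratifying to population shares instead:
  0.31×55.3 + 0.38×41.4 + 0.17×75.5 + 0.14×38.5 = 51.1%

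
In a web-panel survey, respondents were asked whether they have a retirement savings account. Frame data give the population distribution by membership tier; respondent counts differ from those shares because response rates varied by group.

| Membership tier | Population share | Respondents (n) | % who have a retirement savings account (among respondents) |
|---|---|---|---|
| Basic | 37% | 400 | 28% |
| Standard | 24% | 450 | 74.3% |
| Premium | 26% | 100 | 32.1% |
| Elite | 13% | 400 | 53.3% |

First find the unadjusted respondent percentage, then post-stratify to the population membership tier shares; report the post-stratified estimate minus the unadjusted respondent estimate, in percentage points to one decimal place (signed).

-7.8 percentage points

Unadjusted (pooled respondent) estimate weights by respondent counts:
  (400/1350)×28 + (450/1350)×74.3 + (100/1350)×32.1 + (400/1350)×53.3 = 51.2333%
Post-stratified estimate weights by population shares:
  0.37×28 + 0.24×74.3 + 0.26×32.1 + 0.13×53.3 = 43.467%
Difference = 43.467 − 51.2333 = -7.7663 pp.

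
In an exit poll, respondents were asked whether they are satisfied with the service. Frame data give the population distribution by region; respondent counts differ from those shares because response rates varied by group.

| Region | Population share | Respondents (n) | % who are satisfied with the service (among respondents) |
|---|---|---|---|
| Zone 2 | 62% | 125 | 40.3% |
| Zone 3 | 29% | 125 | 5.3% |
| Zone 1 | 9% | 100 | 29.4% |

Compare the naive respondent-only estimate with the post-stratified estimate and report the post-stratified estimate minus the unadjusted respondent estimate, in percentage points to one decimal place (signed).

Unadjusted (pooled respondent) estimate weights by respondent counts:
  (125/350)×40.3 + (125/350)×5.3 + (100/350)×29.4 = 24.6857%
Reweighting by population region shares:
  0.62×40.3 + 0.29×5.3 + 0.09×29.4 = 29.169%
Difference = 29.169 − 24.6857 = 4.4833 pp.

+4.5 percentage points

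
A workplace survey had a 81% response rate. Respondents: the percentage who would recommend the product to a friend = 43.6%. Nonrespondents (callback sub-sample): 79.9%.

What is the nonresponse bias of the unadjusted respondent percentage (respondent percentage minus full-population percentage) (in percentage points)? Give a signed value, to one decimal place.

-6.9 percentage points

Nonresponse fraction = 1 − 0.81 = 0.19.
Bias = (nonresponse fraction) × (respondent percentage − nonrespondent percentage)
     = 0.19 × (43.6 − 79.9) = 0.19 × -36.3 = -6.897.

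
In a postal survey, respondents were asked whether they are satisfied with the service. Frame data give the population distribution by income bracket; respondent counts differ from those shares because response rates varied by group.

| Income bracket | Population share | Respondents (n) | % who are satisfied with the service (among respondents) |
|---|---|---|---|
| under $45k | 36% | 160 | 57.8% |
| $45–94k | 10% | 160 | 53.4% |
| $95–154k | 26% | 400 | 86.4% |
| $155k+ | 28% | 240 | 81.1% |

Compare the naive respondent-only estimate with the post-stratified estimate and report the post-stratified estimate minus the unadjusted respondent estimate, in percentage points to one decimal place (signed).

Without adjustment, the pooled respondent share is:
  (160/960)×57.8 + (160/960)×53.4 + (400/960)×86.4 + (240/960)×81.1 = 74.8083%
Post-stratified estimate weights by population shares:
  0.36×57.8 + 0.1×53.4 + 0.26×86.4 + 0.28×81.1 = 71.32%
Difference = 71.32 − 74.8083 = -3.4883 pp.

-3.5 percentage points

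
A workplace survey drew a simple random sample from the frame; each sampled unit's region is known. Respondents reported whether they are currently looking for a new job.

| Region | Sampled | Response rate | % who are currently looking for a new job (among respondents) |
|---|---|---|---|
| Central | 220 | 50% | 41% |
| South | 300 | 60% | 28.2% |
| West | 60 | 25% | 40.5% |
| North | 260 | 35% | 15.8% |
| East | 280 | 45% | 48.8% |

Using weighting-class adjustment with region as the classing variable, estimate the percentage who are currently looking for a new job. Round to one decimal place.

Each respondent's weight = sampled/responded in their class; summing within a class gives n_sampled, so:
  Central: 220 × 41 = 9020
  South: 300 × 28.2 = 8460
  West: 60 × 40.5 = 2430
  North: 260 × 15.8 = 4108
  East: 280 × 48.8 = 13,664
Adjusted estimate = 37,682 / 1,120 = 33.6446 → 33.6%.

33.6%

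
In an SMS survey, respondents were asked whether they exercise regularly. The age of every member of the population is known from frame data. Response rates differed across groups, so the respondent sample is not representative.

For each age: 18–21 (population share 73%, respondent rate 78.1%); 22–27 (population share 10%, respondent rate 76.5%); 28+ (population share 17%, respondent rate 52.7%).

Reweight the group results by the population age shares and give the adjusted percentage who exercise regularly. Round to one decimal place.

73.6%

Reweight to the known age distribution:
  18–21: 0.73 × 78.1 = 57.013
  22–27: 0.1 × 76.5 = 7.65
  28+: 0.17 × 52.7 = 8.959
Post-stratified estimate = 73.622 → 73.6%.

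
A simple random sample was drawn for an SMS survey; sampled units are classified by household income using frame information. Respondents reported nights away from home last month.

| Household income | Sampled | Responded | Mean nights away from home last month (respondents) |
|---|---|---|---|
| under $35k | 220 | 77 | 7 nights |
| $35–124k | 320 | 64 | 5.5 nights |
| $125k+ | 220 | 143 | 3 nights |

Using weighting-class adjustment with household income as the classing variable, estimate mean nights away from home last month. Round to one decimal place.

Class response rates: under $35k 77/220 = 35%, $35–124k 64/320 = 20%, $125k+ 143/220 = 65%.
Each respondent's weight = sampled/responded in their class; summing within a class gives n_sampled, so:
  under $35k: 220 × 7 = 1540
  $35–124k: 320 × 5.5 = 1760
  $125k+: 220 × 3 = 660
Adjusted estimate = 3960 / 760 = 5.21053 → 5.2.

5.2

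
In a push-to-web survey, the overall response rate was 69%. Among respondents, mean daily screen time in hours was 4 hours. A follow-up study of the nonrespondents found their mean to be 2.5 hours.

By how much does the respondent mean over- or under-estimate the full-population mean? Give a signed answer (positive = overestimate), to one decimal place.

+0.5

Nonresponse fraction = 1 − 0.69 = 0.31.
Bias = (nonresponse fraction) × (respondent mean − nonrespondent mean)
     = 0.31 × (4 − 2.5) = 0.31 × 1.5 = 0.465.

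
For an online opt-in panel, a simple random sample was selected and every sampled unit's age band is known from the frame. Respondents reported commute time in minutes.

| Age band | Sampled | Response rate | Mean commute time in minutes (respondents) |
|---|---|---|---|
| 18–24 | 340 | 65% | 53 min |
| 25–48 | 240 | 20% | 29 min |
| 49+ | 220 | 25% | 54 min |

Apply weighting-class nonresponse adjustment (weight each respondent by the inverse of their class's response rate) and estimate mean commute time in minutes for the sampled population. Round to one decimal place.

Weighting each respondent by the inverse class response rate inflates each class back to its sampled size, so the class weight is n_sampled:
  18–24: 340 × 53 = 18,020
  25–48: 240 × 29 = 6960
  49+: 220 × 54 = 11,880
Adjusted estimate = 36,860 / 800 = 46.075 → 46.1.

46.1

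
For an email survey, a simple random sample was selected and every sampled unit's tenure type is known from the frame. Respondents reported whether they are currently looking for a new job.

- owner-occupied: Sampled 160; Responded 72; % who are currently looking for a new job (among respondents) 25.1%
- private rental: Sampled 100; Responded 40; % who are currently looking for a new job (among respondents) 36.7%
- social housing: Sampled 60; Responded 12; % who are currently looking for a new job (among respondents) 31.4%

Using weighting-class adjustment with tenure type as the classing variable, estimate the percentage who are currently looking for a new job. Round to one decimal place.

Class response rates: owner-occupied 72/160 = 45%, private rental 40/100 = 40%, social housing 12/60 = 20%.
With weight = n_sampled/n_responded per class, the weighted class total is n_sampled:
  owner-occupied: 160 × 25.1 = 4016
  private rental: 100 × 36.7 = 3670
  social housing: 60 × 31.4 = 1884
Adjusted estimate = 9570 / 320 = 29.9062 → 29.9%.

29.9%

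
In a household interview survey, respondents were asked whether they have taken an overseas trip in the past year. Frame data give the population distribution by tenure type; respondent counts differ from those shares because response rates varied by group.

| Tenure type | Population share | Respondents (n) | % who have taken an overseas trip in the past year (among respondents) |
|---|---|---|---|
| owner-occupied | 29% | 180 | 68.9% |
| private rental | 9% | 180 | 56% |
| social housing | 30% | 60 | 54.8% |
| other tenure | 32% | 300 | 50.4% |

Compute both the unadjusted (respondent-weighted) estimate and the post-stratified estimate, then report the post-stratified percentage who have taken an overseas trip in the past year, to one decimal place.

Without adjustment, the pooled respondent share is:
  (180/720)×68.9 + (180/720)×56 + (60/720)×54.8 + (300/720)×50.4 = 56.7917%
Post-stratifying to population shares instead:
  0.29×68.9 + 0.09×56 + 0.3×54.8 + 0.32×50.4 = 57.589%

57.6%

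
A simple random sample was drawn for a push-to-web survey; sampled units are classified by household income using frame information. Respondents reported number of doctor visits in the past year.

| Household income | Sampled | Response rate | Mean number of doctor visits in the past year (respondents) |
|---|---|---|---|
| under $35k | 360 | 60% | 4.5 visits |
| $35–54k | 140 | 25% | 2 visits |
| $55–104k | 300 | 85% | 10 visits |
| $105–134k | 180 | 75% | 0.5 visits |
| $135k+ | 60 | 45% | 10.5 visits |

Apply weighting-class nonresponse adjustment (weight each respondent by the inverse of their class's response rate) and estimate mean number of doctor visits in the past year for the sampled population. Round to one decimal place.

Each respondent's weight = sampled/responded in their class; summing within a class gives n_sampled, so:
  under $35k: 360 × 4.5 = 1620
  $35–54k: 140 × 2 = 280
  $55–104k: 300 × 10 = 3000
  $105–134k: 180 × 0.5 = 90
  $135k+: 60 × 10.5 = 630
Adjusted estimate = 5620 / 1,040 = 5.40385 → 5.4.

5.4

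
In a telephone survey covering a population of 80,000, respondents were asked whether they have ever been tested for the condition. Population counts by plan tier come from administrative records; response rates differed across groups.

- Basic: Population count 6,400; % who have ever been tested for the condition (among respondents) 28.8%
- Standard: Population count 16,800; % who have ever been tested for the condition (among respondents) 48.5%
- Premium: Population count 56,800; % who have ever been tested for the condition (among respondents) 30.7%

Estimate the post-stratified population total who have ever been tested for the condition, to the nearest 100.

27,400

Estimated count per cell = population count × respondent percentage:
  Basic: 6,400 × 28.8% = 1843.2
  Standard: 16,800 × 48.5% = 8148
  Premium: 56,800 × 30.7% = 17437.6
Estimated total = 27428.8 → 27,400.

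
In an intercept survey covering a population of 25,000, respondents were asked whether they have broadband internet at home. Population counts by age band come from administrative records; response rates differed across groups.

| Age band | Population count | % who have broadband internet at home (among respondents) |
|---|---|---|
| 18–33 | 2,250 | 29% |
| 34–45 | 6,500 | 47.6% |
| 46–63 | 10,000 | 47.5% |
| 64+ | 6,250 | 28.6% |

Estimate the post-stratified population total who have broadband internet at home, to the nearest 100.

Estimated count per cell = population count × respondent percentage:
  18–33: 2,250 × 29% = 652.5
  34–45: 6,500 × 47.6% = 3094
  46–63: 10,000 × 47.5% = 4750
  64+: 6,250 × 28.6% = 1787.5
Estimated total = 10,284 → 10,300.

10,300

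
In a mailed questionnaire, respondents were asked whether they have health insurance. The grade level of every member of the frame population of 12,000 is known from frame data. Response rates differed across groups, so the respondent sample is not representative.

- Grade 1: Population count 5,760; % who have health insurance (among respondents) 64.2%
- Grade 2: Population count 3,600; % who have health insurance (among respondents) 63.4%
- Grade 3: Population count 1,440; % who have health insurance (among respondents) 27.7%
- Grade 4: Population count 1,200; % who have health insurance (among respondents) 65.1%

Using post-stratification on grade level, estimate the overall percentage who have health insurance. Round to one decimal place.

59.7%

Each cell contributes population-share × respondent value:
  Grade 1: (5,760/12,000) × 64.2 = 30.816
  Grade 2: (3,600/12,000) × 63.4 = 19.02
  Grade 3: (1,440/12,000) × 27.7 = 3.324
  Grade 4: (1,200/12,000) × 65.1 = 6.51
Post-stratified estimate = 59.67 → 59.7%.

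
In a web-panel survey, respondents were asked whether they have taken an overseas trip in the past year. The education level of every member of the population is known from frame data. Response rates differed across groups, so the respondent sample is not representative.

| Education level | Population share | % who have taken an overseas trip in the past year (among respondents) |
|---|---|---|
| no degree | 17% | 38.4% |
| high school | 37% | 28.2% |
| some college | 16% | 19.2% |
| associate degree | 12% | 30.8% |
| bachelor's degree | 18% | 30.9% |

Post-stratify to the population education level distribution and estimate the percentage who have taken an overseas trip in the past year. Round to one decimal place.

29.3%

Post-stratification weights by population share, not respondent share:
  no degree: 0.17 × 38.4 = 6.528
  high school: 0.37 × 28.2 = 10.434
  some college: 0.16 × 19.2 = 3.072
  associate degree: 0.12 × 30.8 = 3.696
  bachelor's degree: 0.18 × 30.9 = 5.562
Post-stratified estimate = 29.292 → 29.3%.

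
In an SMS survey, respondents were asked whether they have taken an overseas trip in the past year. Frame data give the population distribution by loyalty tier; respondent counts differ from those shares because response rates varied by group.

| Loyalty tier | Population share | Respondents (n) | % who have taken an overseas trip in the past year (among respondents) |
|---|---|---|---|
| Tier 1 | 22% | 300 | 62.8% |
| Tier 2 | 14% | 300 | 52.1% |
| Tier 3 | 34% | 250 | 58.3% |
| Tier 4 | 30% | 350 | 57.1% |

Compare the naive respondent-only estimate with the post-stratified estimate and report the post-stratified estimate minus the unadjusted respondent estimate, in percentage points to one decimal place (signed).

+0.5 percentage points

Unadjusted (pooled respondent) estimate weights by respondent counts:
  (300/1200)×62.8 + (300/1200)×52.1 + (250/1200)×58.3 + (350/1200)×57.1 = 57.525%
Post-stratified estimate weights by population shares:
  0.22×62.8 + 0.14×52.1 + 0.34×58.3 + 0.3×57.1 = 58.062%
Difference = 58.062 − 57.525 = 0.537 pp.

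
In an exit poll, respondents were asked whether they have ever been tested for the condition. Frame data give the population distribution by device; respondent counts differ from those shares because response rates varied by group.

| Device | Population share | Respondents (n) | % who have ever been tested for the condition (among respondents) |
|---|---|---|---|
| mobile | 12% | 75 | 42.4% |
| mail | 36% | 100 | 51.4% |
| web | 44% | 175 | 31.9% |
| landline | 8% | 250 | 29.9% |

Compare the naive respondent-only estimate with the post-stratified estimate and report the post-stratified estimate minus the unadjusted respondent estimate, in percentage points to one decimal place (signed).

+4.4 percentage points

Without adjustment, the pooled respondent share is:
  (75/600)×42.4 + (100/600)×51.4 + (175/600)×31.9 + (250/600)×29.9 = 35.6292%
Post-stratifying to population shares instead:
  0.12×42.4 + 0.36×51.4 + 0.44×31.9 + 0.08×29.9 = 40.02%
Difference = 40.02 − 35.6292 = 4.3908 pp.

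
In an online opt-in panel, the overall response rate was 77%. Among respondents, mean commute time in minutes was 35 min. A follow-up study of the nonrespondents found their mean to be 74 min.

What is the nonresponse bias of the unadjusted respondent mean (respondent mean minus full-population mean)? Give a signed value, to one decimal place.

-9.0

Nonresponse fraction = 1 − 0.77 = 0.23.
Bias = (nonresponse fraction) × (respondent mean − nonrespondent mean)
     = 0.23 × (35 − 74) = 0.23 × -39 = -8.97.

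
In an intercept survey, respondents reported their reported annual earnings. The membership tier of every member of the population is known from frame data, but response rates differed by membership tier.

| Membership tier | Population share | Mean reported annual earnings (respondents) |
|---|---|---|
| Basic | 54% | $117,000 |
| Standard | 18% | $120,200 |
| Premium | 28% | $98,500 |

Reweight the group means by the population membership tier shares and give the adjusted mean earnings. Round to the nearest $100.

Post-stratification weights by population share, not respondent share:
  Basic: 0.54 × 117,000 = 63,180
  Standard: 0.18 × 120,200 = 21,636
  Premium: 0.28 × 98,500 = 27,580
Post-stratified estimate = 112,396 → $112,400.

$112,400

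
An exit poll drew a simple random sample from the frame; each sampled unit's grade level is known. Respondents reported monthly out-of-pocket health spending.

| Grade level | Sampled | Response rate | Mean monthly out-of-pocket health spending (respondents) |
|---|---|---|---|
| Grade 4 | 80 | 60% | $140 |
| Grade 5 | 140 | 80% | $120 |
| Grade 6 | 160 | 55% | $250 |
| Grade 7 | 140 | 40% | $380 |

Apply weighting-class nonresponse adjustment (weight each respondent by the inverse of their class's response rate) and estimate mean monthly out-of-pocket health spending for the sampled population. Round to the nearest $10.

With weight = n_sampled/n_responded per class, the weighted class total is n_sampled:
  Grade 4: 80 × 140 = 11,200
  Grade 5: 140 × 120 = 16,800
  Grade 6: 160 × 250 = 40,000
  Grade 7: 140 × 380 = 53,200
Adjusted estimate = 121,200 / 520 = 233.077 → $230.

$230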